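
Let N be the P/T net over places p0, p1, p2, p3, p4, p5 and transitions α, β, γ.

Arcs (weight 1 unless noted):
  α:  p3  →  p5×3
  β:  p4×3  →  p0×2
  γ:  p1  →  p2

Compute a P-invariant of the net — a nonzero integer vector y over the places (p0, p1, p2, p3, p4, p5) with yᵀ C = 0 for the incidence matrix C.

Incidence matrix C (rows=places, cols=transitions):
        α    β    γ
   p0   0    2    0
   p1   0    0   -1
   p2   0    0    1
   p3  -1    0    0
   p4   0   -3    0
   p5   3    0    0

Candidate y = [0, 1, 1, 0, 0, 0]; check y·C column-wise:
  col α: 1·0 + 1·0 + 0·-1 + 0·3 = 0
  col β: 0·2 + 1·0 + 1·0 + 0·-3 = 0
  col γ: 1·-1 + 1·1 = 0

y = (p0:0, p1:1, p2:1, p3:0, p4:0, p5:0)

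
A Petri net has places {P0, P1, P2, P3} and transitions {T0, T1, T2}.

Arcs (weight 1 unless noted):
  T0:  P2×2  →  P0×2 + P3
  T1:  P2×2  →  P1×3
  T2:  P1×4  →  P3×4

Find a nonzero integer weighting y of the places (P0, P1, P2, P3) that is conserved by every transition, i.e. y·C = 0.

Incidence matrix C (rows=places, cols=transitions):
       T0   T1   T2
   P0   2    0    0
   P1   0    3   -4
   P2  -2   -2    0
   P3   1    0    4

Candidate y = [2, 2, 3, 2]; check y·C column-wise:
  col T0: 2·2 + 2·0 + 3·-2 + 2·1 = 0
  col T1: 2·0 + 2·3 + 3·-2 + 2·0 = 0
  col T2: 2·0 + 2·-4 + 3·0 + 2·4 = 0

y = (P0:2, P1:2, P2:3, P3:2)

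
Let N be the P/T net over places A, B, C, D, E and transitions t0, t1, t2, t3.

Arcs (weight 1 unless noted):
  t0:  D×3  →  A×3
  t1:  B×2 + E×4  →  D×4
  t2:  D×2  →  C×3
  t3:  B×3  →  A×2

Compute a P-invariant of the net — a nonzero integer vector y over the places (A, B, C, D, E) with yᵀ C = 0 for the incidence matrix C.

Incidence matrix C (rows=places, cols=transitions):
       t0   t1   t2   t3
    A   3    0    0    2
    B   0   -2    0   -3
    C   0    0    3    0
    D  -3    4   -2    0
    E   0   -4    0    0

Candidate y = [3, 2, 2, 3, 2]; check y·C column-wise:
  col t0: 3·3 + 2·0 + 2·0 + 3·-3 + 2·0 = 0
  col t1: 3·0 + 2·-2 + 2·0 + 3·4 + 2·-4 = 0
  col t2: 3·0 + 2·0 + 2·3 + 3·-2 + 2·0 = 0
  col t3: 3·2 + 2·-3 + 2·0 + 3·0 + 2·0 = 0

y = (A:3, B:2, C:2, D:3, E:2)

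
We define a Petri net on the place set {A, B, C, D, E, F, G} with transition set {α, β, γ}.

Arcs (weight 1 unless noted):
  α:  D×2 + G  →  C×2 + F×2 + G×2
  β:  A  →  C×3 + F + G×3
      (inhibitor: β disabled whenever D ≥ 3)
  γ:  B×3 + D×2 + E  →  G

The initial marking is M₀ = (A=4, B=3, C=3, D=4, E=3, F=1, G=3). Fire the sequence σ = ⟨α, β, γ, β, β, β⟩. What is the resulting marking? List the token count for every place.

step 1: fire α:  (A=4, B=3, C=3, D=4, E=3, F=1, G=3) → (A=4, B=3, C=5, D=2, E=3, F=3, G=4)
step 2: fire β:  (A=4, B=3, C=5, D=2, E=3, F=3, G=4) → (A=3, B=3, C=8, D=2, E=3, F=4, G=7)
step 3: fire γ:  (A=3, B=3, C=8, D=2, E=3, F=4, G=7) → (A=3, B=0, C=8, D=0, E=2, F=4, G=8)
step 4: fire β:  (A=3, B=0, C=8, D=0, E=2, F=4, G=8) → (A=2, B=0, C=11, D=0, E=2, F=5, G=11)
step 5: fire β:  (A=2, B=0, C=11, D=0, E=2, F=5, G=11) → (A=1, B=0, C=14, D=0, E=2, F=6, G=14)
step 6: fire β:  (A=1, B=0, C=14, D=0, E=2, F=6, G=14) → (A=0, B=0, C=17, D=0, E=2, F=7, G=17)

(A=0, B=0, C=17, D=0, E=2, F=7, G=17)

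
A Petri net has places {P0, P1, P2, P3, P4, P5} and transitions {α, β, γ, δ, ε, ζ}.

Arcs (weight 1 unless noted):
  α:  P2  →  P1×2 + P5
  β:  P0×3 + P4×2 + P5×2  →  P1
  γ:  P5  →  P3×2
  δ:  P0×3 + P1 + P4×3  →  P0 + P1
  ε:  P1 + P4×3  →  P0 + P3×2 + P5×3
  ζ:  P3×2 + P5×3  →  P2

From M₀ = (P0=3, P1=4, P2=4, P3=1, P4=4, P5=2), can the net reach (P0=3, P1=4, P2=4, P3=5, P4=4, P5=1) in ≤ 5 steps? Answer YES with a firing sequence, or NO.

NO — not reachable within 5 firings

depth 0: 1 marking
depth 1: 6 markings reached so far
depth 2: 15 markings reached so far
depth 3: 28 markings reached so far
depth 4: 45 markings reached so far
depth 5: 65 markings reached so far
target is not among the 65 markings reachable within 5 steps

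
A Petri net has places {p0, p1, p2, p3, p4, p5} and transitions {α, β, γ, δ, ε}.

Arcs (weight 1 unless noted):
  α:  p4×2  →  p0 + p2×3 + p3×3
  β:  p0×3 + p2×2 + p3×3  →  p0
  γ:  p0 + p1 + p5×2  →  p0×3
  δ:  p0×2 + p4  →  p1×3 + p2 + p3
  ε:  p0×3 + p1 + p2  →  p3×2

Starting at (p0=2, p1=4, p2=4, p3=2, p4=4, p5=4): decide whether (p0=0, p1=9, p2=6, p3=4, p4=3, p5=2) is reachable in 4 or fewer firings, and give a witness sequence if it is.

NO — not reachable within 4 firings

depth 0: 1 marking
depth 1: 4 markings reached so far
depth 2: 12 markings reached so far
depth 3: 22 markings reached so far
depth 4: 37 markings reached so far
target is not among the 37 markings reachable within 4 steps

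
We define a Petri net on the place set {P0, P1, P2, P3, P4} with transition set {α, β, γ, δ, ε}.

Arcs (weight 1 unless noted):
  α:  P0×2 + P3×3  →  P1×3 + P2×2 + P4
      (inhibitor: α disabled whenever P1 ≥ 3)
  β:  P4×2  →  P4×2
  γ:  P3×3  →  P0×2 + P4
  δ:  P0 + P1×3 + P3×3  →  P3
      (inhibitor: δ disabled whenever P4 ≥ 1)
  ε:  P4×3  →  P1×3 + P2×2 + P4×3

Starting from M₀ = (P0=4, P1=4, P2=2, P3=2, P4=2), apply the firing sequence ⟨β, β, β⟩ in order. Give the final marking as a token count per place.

step 1: fire β:  (P0=4, P1=4, P2=2, P3=2, P4=2) → (P0=4, P1=4, P2=2, P3=2, P4=2)
step 2: fire β:  (P0=4, P1=4, P2=2, P3=2, P4=2) → (P0=4, P1=4, P2=2, P3=2, P4=2)
step 3: fire β:  (P0=4, P1=4, P2=2, P3=2, P4=2) → (P0=4, P1=4, P2=2, P3=2, P4=2)

(P0=4, P1=4, P2=2, P3=2, P4=2)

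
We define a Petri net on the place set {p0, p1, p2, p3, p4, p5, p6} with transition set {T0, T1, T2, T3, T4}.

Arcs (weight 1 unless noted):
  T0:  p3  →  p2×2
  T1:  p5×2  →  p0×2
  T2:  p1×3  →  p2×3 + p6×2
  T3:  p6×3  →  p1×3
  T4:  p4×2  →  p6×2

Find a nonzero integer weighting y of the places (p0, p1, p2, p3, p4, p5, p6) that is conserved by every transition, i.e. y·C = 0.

y = (p0:1, p1:0, p2:0, p3:0, p4:0, p5:1, p6:0)

Incidence matrix C (rows=places, cols=transitions):
       T0   T1   T2   T3   T4
   p0   0    2    0    0    0
   p1   0    0   -3    3    0
   p2   2    0    3    0    0
   p3  -1    0    0    0    0
   p4   0    0    0    0   -2
   p5   0   -2    0    0    0
   p6   0    0    2   -3    2

Candidate y = [1, 0, 0, 0, 0, 1, 0]; check y·C column-wise:
  col T0: 1·0 + 0·2 + 0·-1 + 1·0 = 0
  col T1: 1·2 + 1·-2 = 0
  col T2: 1·0 + 0·-3 + 0·3 + 1·0 + 0·2 = 0
  col T3: 1·0 + 0·3 + 1·0 + 0·-3 = 0
  col T4: 1·0 + 0·-2 + 1·0 + 0·2 = 0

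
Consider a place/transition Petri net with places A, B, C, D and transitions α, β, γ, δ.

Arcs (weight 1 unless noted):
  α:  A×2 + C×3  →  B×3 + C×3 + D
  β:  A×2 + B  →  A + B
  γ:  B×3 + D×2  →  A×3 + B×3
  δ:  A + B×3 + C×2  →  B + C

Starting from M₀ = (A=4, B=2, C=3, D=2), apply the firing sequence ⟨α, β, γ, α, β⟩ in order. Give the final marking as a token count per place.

(A=1, B=8, C=3, D=2)

step 1: fire α:  (A=4, B=2, C=3, D=2) → (A=2, B=5, C=3, D=3)
step 2: fire β:  (A=2, B=5, C=3, D=3) → (A=1, B=5, C=3, D=3)
step 3: fire γ:  (A=1, B=5, C=3, D=3) → (A=4, B=5, C=3, D=1)
step 4: fire α:  (A=4, B=5, C=3, D=1) → (A=2, B=8, C=3, D=2)
step 5: fire β:  (A=2, B=8, C=3, D=2) → (A=1, B=8, C=3, D=2)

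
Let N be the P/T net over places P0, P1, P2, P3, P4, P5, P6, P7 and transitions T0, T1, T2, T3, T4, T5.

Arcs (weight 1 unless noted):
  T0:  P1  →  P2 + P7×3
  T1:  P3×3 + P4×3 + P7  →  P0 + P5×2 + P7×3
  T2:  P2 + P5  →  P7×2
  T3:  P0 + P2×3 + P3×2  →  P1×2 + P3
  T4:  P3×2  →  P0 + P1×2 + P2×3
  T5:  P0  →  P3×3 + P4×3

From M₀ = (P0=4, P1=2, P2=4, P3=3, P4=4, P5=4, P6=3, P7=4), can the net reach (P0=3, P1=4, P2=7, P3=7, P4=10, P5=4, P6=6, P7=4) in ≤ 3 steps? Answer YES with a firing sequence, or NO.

NO — not reachable within 3 firings

depth 0: 1 marking
depth 1: 7 markings reached so far
depth 2: 23 markings reached so far
depth 3: 56 markings reached so far
target is not among the 56 markings reachable within 3 steps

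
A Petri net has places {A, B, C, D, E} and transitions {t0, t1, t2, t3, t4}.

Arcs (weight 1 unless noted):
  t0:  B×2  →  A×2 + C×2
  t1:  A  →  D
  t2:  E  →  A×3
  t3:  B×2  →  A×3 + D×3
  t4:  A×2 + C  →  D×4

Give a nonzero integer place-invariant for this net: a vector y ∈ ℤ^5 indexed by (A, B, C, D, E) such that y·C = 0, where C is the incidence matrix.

Incidence matrix C (rows=places, cols=transitions):
       t0   t1   t2   t3   t4
    A   2   -1    3    3   -2
    B  -2    0    0   -2    0
    C   2    0    0    0   -1
    D   0    1    0    3    4
    E   0    0   -1    0    0

Candidate y = [1, 3, 2, 1, 3]; check y·C column-wise:
  col t0: 1·2 + 3·-2 + 2·2 + 1·0 + 3·0 = 0
  col t1: 1·-1 + 3·0 + 2·0 + 1·1 + 3·0 = 0
  col t2: 1·3 + 3·0 + 2·0 + 1·0 + 3·-1 = 0
  col t3: 1·3 + 3·-2 + 2·0 + 1·3 + 3·0 = 0
  col t4: 1·-2 + 3·0 + 2·-1 + 1·4 + 3·0 = 0

y = (A:1, B:3, C:2, D:1, E:3)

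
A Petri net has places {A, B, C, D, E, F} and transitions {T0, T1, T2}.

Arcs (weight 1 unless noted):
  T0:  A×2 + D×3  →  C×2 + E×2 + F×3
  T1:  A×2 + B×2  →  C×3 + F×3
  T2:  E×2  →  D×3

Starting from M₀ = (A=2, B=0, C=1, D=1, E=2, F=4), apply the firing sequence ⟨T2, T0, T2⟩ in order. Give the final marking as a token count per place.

step 1: fire T2:  (A=2, B=0, C=1, D=1, E=2, F=4) → (A=2, B=0, C=1, D=4, E=0, F=4)
step 2: fire T0:  (A=2, B=0, C=1, D=4, E=0, F=4) → (A=0, B=0, C=3, D=1, E=2, F=7)
step 3: fire T2:  (A=0, B=0, C=3, D=1, E=2, F=7) → (A=0, B=0, C=3, D=4, E=0, F=7)

(A=0, B=0, C=3, D=4, E=0, F=7)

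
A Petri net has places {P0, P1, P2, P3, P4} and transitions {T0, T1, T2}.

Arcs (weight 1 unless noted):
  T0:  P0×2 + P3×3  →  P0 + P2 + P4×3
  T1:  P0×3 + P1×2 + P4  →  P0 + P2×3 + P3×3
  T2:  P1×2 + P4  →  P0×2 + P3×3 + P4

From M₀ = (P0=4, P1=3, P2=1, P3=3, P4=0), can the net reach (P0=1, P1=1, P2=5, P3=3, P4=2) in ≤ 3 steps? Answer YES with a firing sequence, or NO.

step 1: fire T0:  (P0=4, P1=3, P2=1, P3=3, P4=0) → (P0=3, P1=3, P2=2, P3=0, P4=3)
step 2: fire T1:  (P0=3, P1=3, P2=2, P3=0, P4=3) → (P0=1, P1=1, P2=5, P3=3, P4=2)

YES — reachable via ⟨T0, T1⟩ (2 firings)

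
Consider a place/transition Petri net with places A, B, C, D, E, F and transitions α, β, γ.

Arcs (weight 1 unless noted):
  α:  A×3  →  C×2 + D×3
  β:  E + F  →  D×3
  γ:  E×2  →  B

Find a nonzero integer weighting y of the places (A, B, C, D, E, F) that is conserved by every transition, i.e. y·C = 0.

Incidence matrix C (rows=places, cols=transitions):
        α    β    γ
    A  -3    0    0
    B   0    0    1
    C   2    0    0
    D   3    3    0
    E   0   -1   -2
    F   0   -1    0

Candidate y = [2, 0, 3, 0, 0, 0]; check y·C column-wise:
  col α: 2·-3 + 3·2 + 0·3 = 0
  col β: 2·0 + 3·0 + 0·3 + 0·-1 + 0·-1 = 0
  col γ: 2·0 + 0·1 + 3·0 + 0·-2 = 0

y = (A:2, B:0, C:3, D:0, E:0, F:0)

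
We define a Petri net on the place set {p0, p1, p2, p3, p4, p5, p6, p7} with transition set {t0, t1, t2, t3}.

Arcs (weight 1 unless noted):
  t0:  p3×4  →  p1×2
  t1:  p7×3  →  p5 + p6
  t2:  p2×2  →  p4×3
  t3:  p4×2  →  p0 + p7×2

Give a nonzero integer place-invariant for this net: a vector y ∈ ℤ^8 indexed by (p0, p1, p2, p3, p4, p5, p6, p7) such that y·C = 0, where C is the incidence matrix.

y = (p0:0, p1:2, p2:0, p3:1, p4:0, p5:0, p6:0, p7:0)

Incidence matrix C (rows=places, cols=transitions):
       t0   t1   t2   t3
   p0   0    0    0    1
   p1   2    0    0    0
   p2   0    0   -2    0
   p3  -4    0    0    0
   p4   0    0    3   -2
   p5   0    1    0    0
   p6   0    1    0    0
   p7   0   -3    0    2

Candidate y = [0, 2, 0, 1, 0, 0, 0, 0]; check y·C column-wise:
  col t0: 2·2 + 1·-4 = 0
  col t1: 2·0 + 1·0 + 0·1 + 0·1 + 0·-3 = 0
  col t2: 2·0 + 0·-2 + 1·0 + 0·3 = 0
  col t3: 0·1 + 2·0 + 1·0 + 0·-2 + 0·2 = 0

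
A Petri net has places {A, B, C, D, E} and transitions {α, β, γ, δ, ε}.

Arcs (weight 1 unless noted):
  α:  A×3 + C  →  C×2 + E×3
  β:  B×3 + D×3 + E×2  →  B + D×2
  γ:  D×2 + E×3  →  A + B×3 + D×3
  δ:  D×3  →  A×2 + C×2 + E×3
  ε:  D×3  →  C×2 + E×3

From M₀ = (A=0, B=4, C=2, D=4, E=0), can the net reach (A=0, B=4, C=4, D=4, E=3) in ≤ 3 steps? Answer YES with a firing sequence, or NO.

NO — not reachable within 3 firings

depth 0: 1 marking
depth 1: 3 markings reached so far
depth 2: 3 markings reached so far
(frontier empty at depth 2; search complete)
target is not among the 3 markings reachable within 3 steps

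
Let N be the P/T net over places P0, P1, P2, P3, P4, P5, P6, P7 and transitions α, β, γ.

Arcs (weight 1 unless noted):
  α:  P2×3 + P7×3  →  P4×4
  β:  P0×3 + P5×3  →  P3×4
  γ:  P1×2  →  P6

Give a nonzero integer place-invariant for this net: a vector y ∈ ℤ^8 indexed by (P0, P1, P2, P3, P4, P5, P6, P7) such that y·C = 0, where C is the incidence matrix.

y = (P0:4, P1:0, P2:0, P3:3, P4:0, P5:0, P6:0, P7:0)

Incidence matrix C (rows=places, cols=transitions):
        α    β    γ
   P0   0   -3    0
   P1   0    0   -2
   P2  -3    0    0
   P3   0    4    0
   P4   4    0    0
   P5   0   -3    0
   P6   0    0    1
   P7  -3    0    0

Candidate y = [4, 0, 0, 3, 0, 0, 0, 0]; check y·C column-wise:
  col α: 4·0 + 0·-3 + 3·0 + 0·4 + 0·-3 = 0
  col β: 4·-3 + 3·4 + 0·-3 = 0
  col γ: 4·0 + 0·-2 + 3·0 + 0·1 = 0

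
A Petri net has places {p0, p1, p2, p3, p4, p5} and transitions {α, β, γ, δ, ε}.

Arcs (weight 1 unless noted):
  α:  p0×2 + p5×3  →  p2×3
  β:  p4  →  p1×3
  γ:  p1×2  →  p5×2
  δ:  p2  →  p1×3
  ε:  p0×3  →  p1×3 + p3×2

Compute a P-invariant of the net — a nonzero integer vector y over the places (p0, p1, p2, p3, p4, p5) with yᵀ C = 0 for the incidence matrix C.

Incidence matrix C (rows=places, cols=transitions):
        α    β    γ    δ    ε
   p0  -2    0    0    0   -3
   p1   0    3   -2    3    3
   p2   3    0    0   -1    0
   p3   0    0    0    0    2
   p4   0   -1    0    0    0
   p5  -3    0    2    0    0

Candidate y = [3, 1, 3, 3, 3, 1]; check y·C column-wise:
  col α: 3·-2 + 1·0 + 3·3 + 3·0 + 3·0 + 1·-3 = 0
  col β: 3·0 + 1·3 + 3·0 + 3·0 + 3·-1 + 1·0 = 0
  col γ: 3·0 + 1·-2 + 3·0 + 3·0 + 3·0 + 1·2 = 0
  col δ: 3·0 + 1·3 + 3·-1 + 3·0 + 3·0 + 1·0 = 0
  col ε: 3·-3 + 1·3 + 3·0 + 3·2 + 3·0 + 1·0 = 0

y = (p0:3, p1:1, p2:3, p3:3, p4:3, p5:1)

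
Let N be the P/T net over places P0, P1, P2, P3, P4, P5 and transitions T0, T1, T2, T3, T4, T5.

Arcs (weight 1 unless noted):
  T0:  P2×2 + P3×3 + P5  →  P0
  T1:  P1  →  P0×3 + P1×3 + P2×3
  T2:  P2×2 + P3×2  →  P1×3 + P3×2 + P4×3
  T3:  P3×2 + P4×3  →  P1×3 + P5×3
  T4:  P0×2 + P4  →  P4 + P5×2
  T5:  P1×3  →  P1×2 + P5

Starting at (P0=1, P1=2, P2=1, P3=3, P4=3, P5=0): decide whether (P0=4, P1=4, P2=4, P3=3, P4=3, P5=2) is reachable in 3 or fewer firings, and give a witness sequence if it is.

depth 0: 1 marking
depth 1: 3 markings reached so far
depth 2: 9 markings reached so far
depth 3: 26 markings reached so far
target is not among the 26 markings reachable within 3 steps

NO — not reachable within 3 firings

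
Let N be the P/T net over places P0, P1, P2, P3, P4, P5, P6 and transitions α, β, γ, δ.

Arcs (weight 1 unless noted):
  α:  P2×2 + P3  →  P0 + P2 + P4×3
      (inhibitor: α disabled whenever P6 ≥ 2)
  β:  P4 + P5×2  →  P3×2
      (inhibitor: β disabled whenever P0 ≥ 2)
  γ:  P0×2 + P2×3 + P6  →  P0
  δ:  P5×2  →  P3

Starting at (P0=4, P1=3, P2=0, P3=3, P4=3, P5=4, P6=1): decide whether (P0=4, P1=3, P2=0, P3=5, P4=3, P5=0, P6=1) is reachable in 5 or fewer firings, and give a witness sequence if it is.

step 1: fire δ:  (P0=4, P1=3, P2=0, P3=3, P4=3, P5=4, P6=1) → (P0=4, P1=3, P2=0, P3=4, P4=3, P5=2, P6=1)
step 2: fire δ:  (P0=4, P1=3, P2=0, P3=4, P4=3, P5=2, P6=1) → (P0=4, P1=3, P2=0, P3=5, P4=3, P5=0, P6=1)

YES — reachable via ⟨δ, δ⟩ (2 firings)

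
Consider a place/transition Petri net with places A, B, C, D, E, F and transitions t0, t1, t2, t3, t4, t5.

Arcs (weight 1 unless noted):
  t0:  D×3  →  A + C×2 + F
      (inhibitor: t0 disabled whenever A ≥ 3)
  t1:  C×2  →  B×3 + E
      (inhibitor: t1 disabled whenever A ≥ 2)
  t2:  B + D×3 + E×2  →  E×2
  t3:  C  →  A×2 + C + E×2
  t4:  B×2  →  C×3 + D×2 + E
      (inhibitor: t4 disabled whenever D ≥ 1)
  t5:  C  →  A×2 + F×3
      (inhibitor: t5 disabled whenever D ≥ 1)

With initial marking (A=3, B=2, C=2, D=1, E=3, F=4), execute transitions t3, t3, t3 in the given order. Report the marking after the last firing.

(A=9, B=2, C=2, D=1, E=9, F=4)

step 1: fire t3:  (A=3, B=2, C=2, D=1, E=3, F=4) → (A=5, B=2, C=2, D=1, E=5, F=4)
step 2: fire t3:  (A=5, B=2, C=2, D=1, E=5, F=4) → (A=7, B=2, C=2, D=1, E=7, F=4)
step 3: fire t3:  (A=7, B=2, C=2, D=1, E=7, F=4) → (A=9, B=2, C=2, D=1, E=9, F=4)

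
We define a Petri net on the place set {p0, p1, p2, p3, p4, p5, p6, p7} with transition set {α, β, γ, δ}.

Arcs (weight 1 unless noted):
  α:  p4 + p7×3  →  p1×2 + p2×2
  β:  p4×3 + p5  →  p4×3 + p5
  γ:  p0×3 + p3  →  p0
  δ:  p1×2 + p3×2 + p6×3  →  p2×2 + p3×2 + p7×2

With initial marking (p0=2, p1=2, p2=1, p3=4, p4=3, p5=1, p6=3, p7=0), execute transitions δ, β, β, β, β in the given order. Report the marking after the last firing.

step 1: fire δ:  (p0=2, p1=2, p2=1, p3=4, p4=3, p5=1, p6=3, p7=0) → (p0=2, p1=0, p2=3, p3=4, p4=3, p5=1, p6=0, p7=2)
step 2: fire β:  (p0=2, p1=0, p2=3, p3=4, p4=3, p5=1, p6=0, p7=2) → (p0=2, p1=0, p2=3, p3=4, p4=3, p5=1, p6=0, p7=2)
step 3: fire β:  (p0=2, p1=0, p2=3, p3=4, p4=3, p5=1, p6=0, p7=2) → (p0=2, p1=0, p2=3, p3=4, p4=3, p5=1, p6=0, p7=2)
step 4: fire β:  (p0=2, p1=0, p2=3, p3=4, p4=3, p5=1, p6=0, p7=2) → (p0=2, p1=0, p2=3, p3=4, p4=3, p5=1, p6=0, p7=2)
step 5: fire β:  (p0=2, p1=0, p2=3, p3=4, p4=3, p5=1, p6=0, p7=2) → (p0=2, p1=0, p2=3, p3=4, p4=3, p5=1, p6=0, p7=2)

(p0=2, p1=0, p2=3, p3=4, p4=3, p5=1, p6=0, p7=2)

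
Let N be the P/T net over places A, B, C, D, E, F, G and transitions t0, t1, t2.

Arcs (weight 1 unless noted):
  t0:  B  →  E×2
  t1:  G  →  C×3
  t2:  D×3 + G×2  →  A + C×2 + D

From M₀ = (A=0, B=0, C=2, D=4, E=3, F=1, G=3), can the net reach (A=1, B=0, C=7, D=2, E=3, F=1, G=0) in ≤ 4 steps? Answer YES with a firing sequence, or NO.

YES — reachable via ⟨t1, t2⟩ (2 firings)

step 1: fire t1:  (A=0, B=0, C=2, D=4, E=3, F=1, G=3) → (A=0, B=0, C=5, D=4, E=3, F=1, G=2)
step 2: fire t2:  (A=0, B=0, C=5, D=4, E=3, F=1, G=2) → (A=1, B=0, C=7, D=2, E=3, F=1, G=0)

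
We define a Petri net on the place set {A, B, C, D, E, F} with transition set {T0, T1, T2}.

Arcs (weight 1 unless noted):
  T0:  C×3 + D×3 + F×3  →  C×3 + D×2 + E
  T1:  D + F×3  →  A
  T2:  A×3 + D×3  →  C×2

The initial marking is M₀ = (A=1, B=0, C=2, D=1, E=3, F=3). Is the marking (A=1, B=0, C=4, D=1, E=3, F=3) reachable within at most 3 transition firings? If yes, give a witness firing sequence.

depth 0: 1 marking
depth 1: 2 markings reached so far
depth 2: 2 markings reached so far
(frontier empty at depth 2; search complete)
target is not among the 2 markings reachable within 3 steps

NO — not reachable within 3 firings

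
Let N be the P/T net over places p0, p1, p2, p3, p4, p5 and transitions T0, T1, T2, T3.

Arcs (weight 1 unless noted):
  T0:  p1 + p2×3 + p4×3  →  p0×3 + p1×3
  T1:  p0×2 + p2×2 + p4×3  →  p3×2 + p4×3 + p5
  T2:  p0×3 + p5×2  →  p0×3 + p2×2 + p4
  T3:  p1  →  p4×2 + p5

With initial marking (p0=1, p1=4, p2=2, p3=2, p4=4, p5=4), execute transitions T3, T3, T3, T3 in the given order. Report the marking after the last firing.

step 1: fire T3:  (p0=1, p1=4, p2=2, p3=2, p4=4, p5=4) → (p0=1, p1=3, p2=2, p3=2, p4=6, p5=5)
step 2: fire T3:  (p0=1, p1=3, p2=2, p3=2, p4=6, p5=5) → (p0=1, p1=2, p2=2, p3=2, p4=8, p5=6)
step 3: fire T3:  (p0=1, p1=2, p2=2, p3=2, p4=8, p5=6) → (p0=1, p1=1, p2=2, p3=2, p4=10, p5=7)
step 4: fire T3:  (p0=1, p1=1, p2=2, p3=2, p4=10, p5=7) → (p0=1, p1=0, p2=2, p3=2, p4=12, p5=8)

(p0=1, p1=0, p2=2, p3=2, p4=12, p5=8)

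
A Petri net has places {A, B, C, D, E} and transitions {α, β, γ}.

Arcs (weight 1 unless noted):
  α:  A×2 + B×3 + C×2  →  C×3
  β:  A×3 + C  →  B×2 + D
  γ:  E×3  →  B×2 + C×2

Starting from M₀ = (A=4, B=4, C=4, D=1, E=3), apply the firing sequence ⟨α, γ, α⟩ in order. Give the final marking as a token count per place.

(A=0, B=0, C=8, D=1, E=0)

step 1: fire α:  (A=4, B=4, C=4, D=1, E=3) → (A=2, B=1, C=5, D=1, E=3)
step 2: fire γ:  (A=2, B=1, C=5, D=1, E=3) → (A=2, B=3, C=7, D=1, E=0)
step 3: fire α:  (A=2, B=3, C=7, D=1, E=0) → (A=0, B=0, C=8, D=1, E=0)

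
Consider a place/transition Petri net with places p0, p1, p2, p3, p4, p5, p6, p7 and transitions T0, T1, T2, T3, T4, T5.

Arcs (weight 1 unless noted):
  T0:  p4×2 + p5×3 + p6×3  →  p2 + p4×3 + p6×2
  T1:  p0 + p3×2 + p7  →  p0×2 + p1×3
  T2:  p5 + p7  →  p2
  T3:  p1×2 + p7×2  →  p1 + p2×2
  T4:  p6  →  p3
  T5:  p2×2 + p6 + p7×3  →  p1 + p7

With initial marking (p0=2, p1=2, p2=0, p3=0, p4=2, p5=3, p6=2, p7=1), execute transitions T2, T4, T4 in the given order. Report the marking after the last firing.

(p0=2, p1=2, p2=1, p3=2, p4=2, p5=2, p6=0, p7=0)

step 1: fire T2:  (p0=2, p1=2, p2=0, p3=0, p4=2, p5=3, p6=2, p7=1) → (p0=2, p1=2, p2=1, p3=0, p4=2, p5=2, p6=2, p7=0)
step 2: fire T4:  (p0=2, p1=2, p2=1, p3=0, p4=2, p5=2, p6=2, p7=0) → (p0=2, p1=2, p2=1, p3=1, p4=2, p5=2, p6=1, p7=0)
step 3: fire T4:  (p0=2, p1=2, p2=1, p3=1, p4=2, p5=2, p6=1, p7=0) → (p0=2, p1=2, p2=1, p3=2, p4=2, p5=2, p6=0, p7=0)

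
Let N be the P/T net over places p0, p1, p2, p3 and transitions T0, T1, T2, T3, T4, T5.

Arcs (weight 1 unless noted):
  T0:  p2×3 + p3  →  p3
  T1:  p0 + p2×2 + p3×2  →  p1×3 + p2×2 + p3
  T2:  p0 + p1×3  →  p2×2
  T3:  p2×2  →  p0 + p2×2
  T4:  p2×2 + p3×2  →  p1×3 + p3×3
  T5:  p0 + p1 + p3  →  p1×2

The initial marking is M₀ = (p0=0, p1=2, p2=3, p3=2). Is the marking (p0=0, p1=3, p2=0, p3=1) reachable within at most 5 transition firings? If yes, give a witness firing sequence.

step 1: fire T3:  (p0=0, p1=2, p2=3, p3=2) → (p0=1, p1=2, p2=3, p3=2)
step 2: fire T0:  (p0=1, p1=2, p2=3, p3=2) → (p0=1, p1=2, p2=0, p3=2)
step 3: fire T5:  (p0=1, p1=2, p2=0, p3=2) → (p0=0, p1=3, p2=0, p3=1)

YES — reachable via ⟨T3, T0, T5⟩ (3 firings)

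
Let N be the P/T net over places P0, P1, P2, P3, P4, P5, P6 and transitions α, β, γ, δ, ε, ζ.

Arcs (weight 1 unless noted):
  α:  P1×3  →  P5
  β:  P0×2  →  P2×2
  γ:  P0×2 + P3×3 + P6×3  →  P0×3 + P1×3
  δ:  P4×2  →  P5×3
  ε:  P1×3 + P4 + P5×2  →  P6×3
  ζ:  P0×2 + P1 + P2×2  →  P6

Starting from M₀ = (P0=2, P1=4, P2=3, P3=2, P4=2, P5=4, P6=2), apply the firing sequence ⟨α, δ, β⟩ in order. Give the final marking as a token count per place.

step 1: fire α:  (P0=2, P1=4, P2=3, P3=2, P4=2, P5=4, P6=2) → (P0=2, P1=1, P2=3, P3=2, P4=2, P5=5, P6=2)
step 2: fire δ:  (P0=2, P1=1, P2=3, P3=2, P4=2, P5=5, P6=2) → (P0=2, P1=1, P2=3, P3=2, P4=0, P5=8, P6=2)
step 3: fire β:  (P0=2, P1=1, P2=3, P3=2, P4=0, P5=8, P6=2) → (P0=0, P1=1, P2=5, P3=2, P4=0, P5=8, P6=2)

(P0=0, P1=1, P2=5, P3=2, P4=0, P5=8, P6=2)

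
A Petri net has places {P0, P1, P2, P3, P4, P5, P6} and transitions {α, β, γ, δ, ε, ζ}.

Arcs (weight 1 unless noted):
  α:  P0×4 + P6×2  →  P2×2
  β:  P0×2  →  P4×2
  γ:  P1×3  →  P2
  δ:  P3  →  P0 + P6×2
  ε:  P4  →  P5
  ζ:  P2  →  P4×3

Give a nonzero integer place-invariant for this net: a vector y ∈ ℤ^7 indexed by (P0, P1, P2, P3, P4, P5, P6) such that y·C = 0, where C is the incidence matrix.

y = (P0:1, P1:1, P2:3, P3:3, P4:1, P5:1, P6:1)

Incidence matrix C (rows=places, cols=transitions):
        α    β    γ    δ    ε    ζ
   P0  -4   -2    0    1    0    0
   P1   0    0   -3    0    0    0
   P2   2    0    1    0    0   -1
   P3   0    0    0   -1    0    0
   P4   0    2    0    0   -1    3
   P5   0    0    0    0    1    0
   P6  -2    0    0    2    0    0

Candidate y = [1, 1, 3, 3, 1, 1, 1]; check y·C column-wise:
  col α: 1·-4 + 1·0 + 3·2 + 3·0 + 1·0 + 1·0 + 1·-2 = 0
  col β: 1·-2 + 1·0 + 3·0 + 3·0 + 1·2 + 1·0 + 1·0 = 0
  col γ: 1·0 + 1·-3 + 3·1 + 3·0 + 1·0 + 1·0 + 1·0 = 0
  col δ: 1·1 + 1·0 + 3·0 + 3·-1 + 1·0 + 1·0 + 1·2 = 0
  col ε: 1·0 + 1·0 + 3·0 + 3·0 + 1·-1 + 1·1 + 1·0 = 0
  col ζ: 1·0 + 1·0 + 3·-1 + 3·0 + 1·3 + 1·0 + 1·0 = 0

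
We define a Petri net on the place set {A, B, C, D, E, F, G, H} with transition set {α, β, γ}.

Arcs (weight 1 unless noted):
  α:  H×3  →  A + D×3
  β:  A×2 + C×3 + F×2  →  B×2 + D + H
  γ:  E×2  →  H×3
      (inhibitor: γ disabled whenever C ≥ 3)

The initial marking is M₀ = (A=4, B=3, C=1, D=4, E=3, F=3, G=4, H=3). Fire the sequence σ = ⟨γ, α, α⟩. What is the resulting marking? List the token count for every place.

(A=6, B=3, C=1, D=10, E=1, F=3, G=4, H=0)

step 1: fire γ:  (A=4, B=3, C=1, D=4, E=3, F=3, G=4, H=3) → (A=4, B=3, C=1, D=4, E=1, F=3, G=4, H=6)
step 2: fire α:  (A=4, B=3, C=1, D=4, E=1, F=3, G=4, H=6) → (A=5, B=3, C=1, D=7, E=1, F=3, G=4, H=3)
step 3: fire α:  (A=5, B=3, C=1, D=7, E=1, F=3, G=4, H=3) → (A=6, B=3, C=1, D=10, E=1, F=3, G=4, H=0)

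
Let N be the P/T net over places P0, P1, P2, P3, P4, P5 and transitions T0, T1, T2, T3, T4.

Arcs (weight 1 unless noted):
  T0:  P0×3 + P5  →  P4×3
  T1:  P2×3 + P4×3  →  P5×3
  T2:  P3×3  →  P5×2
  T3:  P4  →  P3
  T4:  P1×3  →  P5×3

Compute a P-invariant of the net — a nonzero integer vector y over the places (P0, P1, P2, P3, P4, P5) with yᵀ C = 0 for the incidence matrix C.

y = (P0:1, P1:3, P2:1, P3:2, P4:2, P5:3)

Incidence matrix C (rows=places, cols=transitions):
       T0   T1   T2   T3   T4
   P0  -3    0    0    0    0
   P1   0    0    0    0   -3
   P2   0   -3    0    0    0
   P3   0    0   -3    1    0
   P4   3   -3    0   -1    0
   P5  -1    3    2    0    3

Candidate y = [1, 3, 1, 2, 2, 3]; check y·C column-wise:
  col T0: 1·-3 + 3·0 + 1·0 + 2·0 + 2·3 + 3·-1 = 0
  col T1: 1·0 + 3·0 + 1·-3 + 2·0 + 2·-3 + 3·3 = 0
  col T2: 1·0 + 3·0 + 1·0 + 2·-3 + 2·0 + 3·2 = 0
  col T3: 1·0 + 3·0 + 1·0 + 2·1 + 2·-1 + 3·0 = 0
  col T4: 1·0 + 3·-3 + 1·0 + 2·0 + 2·0 + 3·3 = 0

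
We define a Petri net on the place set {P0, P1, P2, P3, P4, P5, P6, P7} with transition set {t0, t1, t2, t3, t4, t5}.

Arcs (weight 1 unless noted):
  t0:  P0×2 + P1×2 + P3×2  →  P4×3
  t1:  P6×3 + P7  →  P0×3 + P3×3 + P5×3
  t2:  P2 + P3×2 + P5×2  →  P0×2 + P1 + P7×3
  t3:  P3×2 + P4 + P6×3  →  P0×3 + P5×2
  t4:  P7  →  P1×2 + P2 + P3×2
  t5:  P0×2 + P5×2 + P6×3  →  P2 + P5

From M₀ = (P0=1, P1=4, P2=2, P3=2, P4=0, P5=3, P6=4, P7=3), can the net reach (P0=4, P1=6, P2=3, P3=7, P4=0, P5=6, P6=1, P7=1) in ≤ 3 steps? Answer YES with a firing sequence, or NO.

YES — reachable via ⟨t1, t4⟩ (2 firings)

step 1: fire t1:  (P0=1, P1=4, P2=2, P3=2, P4=0, P5=3, P6=4, P7=3) → (P0=4, P1=4, P2=2, P3=5, P4=0, P5=6, P6=1, P7=2)
step 2: fire t4:  (P0=4, P1=4, P2=2, P3=5, P4=0, P5=6, P6=1, P7=2) → (P0=4, P1=6, P2=3, P3=7, P4=0, P5=6, P6=1, P7=1)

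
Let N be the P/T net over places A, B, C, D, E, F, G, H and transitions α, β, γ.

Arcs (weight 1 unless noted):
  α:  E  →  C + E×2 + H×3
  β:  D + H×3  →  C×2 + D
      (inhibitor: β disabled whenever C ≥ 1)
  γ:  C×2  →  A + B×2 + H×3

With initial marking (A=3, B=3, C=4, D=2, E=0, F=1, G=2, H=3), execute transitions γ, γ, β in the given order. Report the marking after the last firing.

(A=5, B=7, C=2, D=2, E=0, F=1, G=2, H=6)

step 1: fire γ:  (A=3, B=3, C=4, D=2, E=0, F=1, G=2, H=3) → (A=4, B=5, C=2, D=2, E=0, F=1, G=2, H=6)
step 2: fire γ:  (A=4, B=5, C=2, D=2, E=0, F=1, G=2, H=6) → (A=5, B=7, C=0, D=2, E=0, F=1, G=2, H=9)
step 3: fire β:  (A=5, B=7, C=0, D=2, E=0, F=1, G=2, H=9) → (A=5, B=7, C=2, D=2, E=0, F=1, G=2, H=6)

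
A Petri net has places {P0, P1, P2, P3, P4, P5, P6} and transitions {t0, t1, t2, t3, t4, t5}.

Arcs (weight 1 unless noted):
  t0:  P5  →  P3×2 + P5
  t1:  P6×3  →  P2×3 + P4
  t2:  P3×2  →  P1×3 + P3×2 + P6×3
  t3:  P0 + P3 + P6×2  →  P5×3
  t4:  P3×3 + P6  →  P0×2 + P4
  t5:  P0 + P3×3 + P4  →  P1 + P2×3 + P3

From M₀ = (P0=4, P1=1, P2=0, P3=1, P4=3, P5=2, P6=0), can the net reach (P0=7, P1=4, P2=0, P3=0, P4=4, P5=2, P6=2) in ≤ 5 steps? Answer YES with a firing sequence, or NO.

depth 0: 1 marking
depth 1: 2 markings reached so far
depth 2: 5 markings reached so far
depth 3: 13 markings reached so far
depth 4: 29 markings reached so far
depth 5: 59 markings reached so far
target is not among the 59 markings reachable within 5 steps

NO — not reachable within 5 firings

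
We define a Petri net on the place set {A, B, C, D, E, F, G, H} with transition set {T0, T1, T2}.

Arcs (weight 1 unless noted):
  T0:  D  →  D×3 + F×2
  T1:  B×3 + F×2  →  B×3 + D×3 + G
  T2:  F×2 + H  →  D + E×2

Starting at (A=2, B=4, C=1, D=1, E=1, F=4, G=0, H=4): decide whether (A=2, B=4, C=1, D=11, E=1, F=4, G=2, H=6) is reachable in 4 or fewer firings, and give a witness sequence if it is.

depth 0: 1 marking
depth 1: 4 markings reached so far
depth 2: 10 markings reached so far
depth 3: 16 markings reached so far
depth 4: 26 markings reached so far
target is not among the 26 markings reachable within 4 steps

NO — not reachable within 4 firings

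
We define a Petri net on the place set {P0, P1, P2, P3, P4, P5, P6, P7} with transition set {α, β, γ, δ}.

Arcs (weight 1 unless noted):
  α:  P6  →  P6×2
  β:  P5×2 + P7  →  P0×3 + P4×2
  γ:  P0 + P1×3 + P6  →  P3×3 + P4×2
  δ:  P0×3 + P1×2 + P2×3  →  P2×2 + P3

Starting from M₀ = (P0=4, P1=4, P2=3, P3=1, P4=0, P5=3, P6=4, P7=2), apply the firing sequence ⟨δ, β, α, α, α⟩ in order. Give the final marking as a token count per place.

(P0=4, P1=2, P2=2, P3=2, P4=2, P5=1, P6=7, P7=1)

step 1: fire δ:  (P0=4, P1=4, P2=3, P3=1, P4=0, P5=3, P6=4, P7=2) → (P0=1, P1=2, P2=2, P3=2, P4=0, P5=3, P6=4, P7=2)
step 2: fire β:  (P0=1, P1=2, P2=2, P3=2, P4=0, P5=3, P6=4, P7=2) → (P0=4, P1=2, P2=2, P3=2, P4=2, P5=1, P6=4, P7=1)
step 3: fire α:  (P0=4, P1=2, P2=2, P3=2, P4=2, P5=1, P6=4, P7=1) → (P0=4, P1=2, P2=2, P3=2, P4=2, P5=1, P6=5, P7=1)
step 4: fire α:  (P0=4, P1=2, P2=2, P3=2, P4=2, P5=1, P6=5, P7=1) → (P0=4, P1=2, P2=2, P3=2, P4=2, P5=1, P6=6, P7=1)
step 5: fire α:  (P0=4, P1=2, P2=2, P3=2, P4=2, P5=1, P6=6, P7=1) → (P0=4, P1=2, P2=2, P3=2, P4=2, P5=1, P6=7, P7=1)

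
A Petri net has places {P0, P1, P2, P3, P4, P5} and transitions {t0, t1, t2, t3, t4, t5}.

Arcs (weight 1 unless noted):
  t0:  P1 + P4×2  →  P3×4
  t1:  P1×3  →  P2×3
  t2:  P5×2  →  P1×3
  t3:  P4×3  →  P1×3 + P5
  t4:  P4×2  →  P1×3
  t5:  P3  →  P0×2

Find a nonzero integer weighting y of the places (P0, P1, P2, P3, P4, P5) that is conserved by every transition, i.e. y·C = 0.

y = (P0:1, P1:2, P2:2, P3:2, P4:3, P5:3)

Incidence matrix C (rows=places, cols=transitions):
       t0   t1   t2   t3   t4   t5
   P0   0    0    0    0    0    2
   P1  -1   -3    3    3    3    0
   P2   0    3    0    0    0    0
   P3   4    0    0    0    0   -1
   P4  -2    0    0   -3   -2    0
   P5   0    0   -2    1    0    0

Candidate y = [1, 2, 2, 2, 3, 3]; check y·C column-wise:
  col t0: 1·0 + 2·-1 + 2·0 + 2·4 + 3·-2 + 3·0 = 0
  col t1: 1·0 + 2·-3 + 2·3 + 2·0 + 3·0 + 3·0 = 0
  col t2: 1·0 + 2·3 + 2·0 + 2·0 + 3·0 + 3·-2 = 0
  col t3: 1·0 + 2·3 + 2·0 + 2·0 + 3·-3 + 3·1 = 0
  col t4: 1·0 + 2·3 + 2·0 + 2·0 + 3·-2 + 3·0 = 0
  col t5: 1·2 + 2·0 + 2·0 + 2·-1 + 3·0 + 3·0 = 0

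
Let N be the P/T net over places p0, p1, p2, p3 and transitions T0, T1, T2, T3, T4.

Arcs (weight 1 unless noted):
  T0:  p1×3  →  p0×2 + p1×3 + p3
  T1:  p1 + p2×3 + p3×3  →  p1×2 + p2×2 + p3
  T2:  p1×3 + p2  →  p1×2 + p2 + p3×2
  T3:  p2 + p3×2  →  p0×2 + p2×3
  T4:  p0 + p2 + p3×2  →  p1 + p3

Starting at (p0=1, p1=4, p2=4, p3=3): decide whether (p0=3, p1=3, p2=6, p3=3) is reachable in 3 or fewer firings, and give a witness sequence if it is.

YES — reachable via ⟨T2, T3⟩ (2 firings)

step 1: fire T2:  (p0=1, p1=4, p2=4, p3=3) → (p0=1, p1=3, p2=4, p3=5)
step 2: fire T3:  (p0=1, p1=3, p2=4, p3=5) → (p0=3, p1=3, p2=6, p3=3)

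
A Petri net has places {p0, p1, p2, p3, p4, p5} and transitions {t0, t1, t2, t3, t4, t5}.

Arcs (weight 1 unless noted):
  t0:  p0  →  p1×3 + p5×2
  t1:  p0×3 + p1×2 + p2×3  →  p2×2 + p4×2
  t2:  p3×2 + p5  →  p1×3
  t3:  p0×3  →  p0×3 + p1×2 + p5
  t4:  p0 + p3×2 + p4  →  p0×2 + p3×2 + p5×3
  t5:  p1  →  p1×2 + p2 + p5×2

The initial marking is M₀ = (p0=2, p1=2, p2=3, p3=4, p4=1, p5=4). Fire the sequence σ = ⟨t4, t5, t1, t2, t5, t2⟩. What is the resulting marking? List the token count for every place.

step 1: fire t4:  (p0=2, p1=2, p2=3, p3=4, p4=1, p5=4) → (p0=3, p1=2, p2=3, p3=4, p4=0, p5=7)
step 2: fire t5:  (p0=3, p1=2, p2=3, p3=4, p4=0, p5=7) → (p0=3, p1=3, p2=4, p3=4, p4=0, p5=9)
step 3: fire t1:  (p0=3, p1=3, p2=4, p3=4, p4=0, p5=9) → (p0=0, p1=1, p2=3, p3=4, p4=2, p5=9)
step 4: fire t2:  (p0=0, p1=1, p2=3, p3=4, p4=2, p5=9) → (p0=0, p1=4, p2=3, p3=2, p4=2, p5=8)
step 5: fire t5:  (p0=0, p1=4, p2=3, p3=2, p4=2, p5=8) → (p0=0, p1=5, p2=4, p3=2, p4=2, p5=10)
step 6: fire t2:  (p0=0, p1=5, p2=4, p3=2, p4=2, p5=10) → (p0=0, p1=8, p2=4, p3=0, p4=2, p5=9)

(p0=0, p1=8, p2=4, p3=0, p4=2, p5=9)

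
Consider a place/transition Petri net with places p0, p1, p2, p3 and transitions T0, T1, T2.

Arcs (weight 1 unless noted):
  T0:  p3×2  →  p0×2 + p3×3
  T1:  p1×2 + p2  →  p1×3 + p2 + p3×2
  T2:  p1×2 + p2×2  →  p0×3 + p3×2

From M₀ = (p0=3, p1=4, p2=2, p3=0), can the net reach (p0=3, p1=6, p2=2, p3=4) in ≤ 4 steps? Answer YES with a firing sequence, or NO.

YES — reachable via ⟨T1, T1⟩ (2 firings)

step 1: fire T1:  (p0=3, p1=4, p2=2, p3=0) → (p0=3, p1=5, p2=2, p3=2)
step 2: fire T1:  (p0=3, p1=5, p2=2, p3=2) → (p0=3, p1=6, p2=2, p3=4)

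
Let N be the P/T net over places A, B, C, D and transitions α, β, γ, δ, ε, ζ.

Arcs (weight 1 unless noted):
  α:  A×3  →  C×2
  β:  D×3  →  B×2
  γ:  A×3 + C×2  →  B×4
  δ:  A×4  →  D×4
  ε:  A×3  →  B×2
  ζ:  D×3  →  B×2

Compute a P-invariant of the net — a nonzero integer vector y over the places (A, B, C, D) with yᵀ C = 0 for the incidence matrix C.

y = (A:2, B:3, C:3, D:2)

Incidence matrix C (rows=places, cols=transitions):
        α    β    γ    δ    ε    ζ
    A  -3    0   -3   -4   -3    0
    B   0    2    4    0    2    2
    C   2    0   -2    0    0    0
    D   0   -3    0    4    0   -3

Candidate y = [2, 3, 3, 2]; check y·C column-wise:
  col α: 2·-3 + 3·0 + 3·2 + 2·0 = 0
  col β: 2·0 + 3·2 + 3·0 + 2·-3 = 0
  col γ: 2·-3 + 3·4 + 3·-2 + 2·0 = 0
  col δ: 2·-4 + 3·0 + 3·0 + 2·4 = 0
  col ε: 2·-3 + 3·2 + 3·0 + 2·0 = 0
  col ζ: 2·0 + 3·2 + 3·0 + 2·-3 = 0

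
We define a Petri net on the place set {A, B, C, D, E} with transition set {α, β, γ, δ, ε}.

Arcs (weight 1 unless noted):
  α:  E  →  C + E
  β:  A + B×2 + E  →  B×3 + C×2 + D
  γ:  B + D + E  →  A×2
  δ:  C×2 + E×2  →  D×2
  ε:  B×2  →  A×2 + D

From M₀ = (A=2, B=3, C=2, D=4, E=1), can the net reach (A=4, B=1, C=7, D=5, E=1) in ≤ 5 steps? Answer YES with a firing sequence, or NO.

depth 0: 1 marking
depth 1: 5 markings reached so far
depth 2: 11 markings reached so far
depth 3: 18 markings reached so far
depth 4: 25 markings reached so far
depth 5: 32 markings reached so far
target is not among the 32 markings reachable within 5 steps

NO — not reachable within 5 firings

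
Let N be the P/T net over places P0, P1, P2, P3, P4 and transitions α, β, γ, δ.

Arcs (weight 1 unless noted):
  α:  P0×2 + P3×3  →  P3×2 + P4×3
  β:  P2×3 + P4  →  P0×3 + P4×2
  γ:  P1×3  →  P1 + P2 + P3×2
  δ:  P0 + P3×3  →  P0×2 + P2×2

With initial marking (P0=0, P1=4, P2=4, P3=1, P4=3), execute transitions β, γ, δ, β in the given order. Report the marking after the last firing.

step 1: fire β:  (P0=0, P1=4, P2=4, P3=1, P4=3) → (P0=3, P1=4, P2=1, P3=1, P4=4)
step 2: fire γ:  (P0=3, P1=4, P2=1, P3=1, P4=4) → (P0=3, P1=2, P2=2, P3=3, P4=4)
step 3: fire δ:  (P0=3, P1=2, P2=2, P3=3, P4=4) → (P0=4, P1=2, P2=4, P3=0, P4=4)
step 4: fire β:  (P0=4, P1=2, P2=4, P3=0, P4=4) → (P0=7, P1=2, P2=1, P3=0, P4=5)

(P0=7, P1=2, P2=1, P3=0, P4=5)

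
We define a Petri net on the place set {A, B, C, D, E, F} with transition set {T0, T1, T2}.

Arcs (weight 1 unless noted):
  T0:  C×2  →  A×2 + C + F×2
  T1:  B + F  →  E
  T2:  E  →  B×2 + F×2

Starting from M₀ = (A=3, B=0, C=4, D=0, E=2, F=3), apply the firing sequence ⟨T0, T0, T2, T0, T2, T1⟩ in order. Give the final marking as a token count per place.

(A=9, B=3, C=1, D=0, E=1, F=12)

step 1: fire T0:  (A=3, B=0, C=4, D=0, E=2, F=3) → (A=5, B=0, C=3, D=0, E=2, F=5)
step 2: fire T0:  (A=5, B=0, C=3, D=0, E=2, F=5) → (A=7, B=0, C=2, D=0, E=2, F=7)
step 3: fire T2:  (A=7, B=0, C=2, D=0, E=2, F=7) → (A=7, B=2, C=2, D=0, E=1, F=9)
step 4: fire T0:  (A=7, B=2, C=2, D=0, E=1, F=9) → (A=9, B=2, C=1, D=0, E=1, F=11)
step 5: fire T2:  (A=9, B=2, C=1, D=0, E=1, F=11) → (A=9, B=4, C=1, D=0, E=0, F=13)
step 6: fire T1:  (A=9, B=4, C=1, D=0, E=0, F=13) → (A=9, B=3, C=1, D=0, E=1, F=12)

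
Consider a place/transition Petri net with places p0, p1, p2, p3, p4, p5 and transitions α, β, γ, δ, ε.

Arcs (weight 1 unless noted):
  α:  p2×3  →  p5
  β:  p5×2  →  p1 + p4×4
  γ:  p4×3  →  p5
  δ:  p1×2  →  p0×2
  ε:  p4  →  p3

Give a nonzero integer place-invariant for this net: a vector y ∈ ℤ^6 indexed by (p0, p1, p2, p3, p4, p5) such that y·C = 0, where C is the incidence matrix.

Incidence matrix C (rows=places, cols=transitions):
        α    β    γ    δ    ε
   p0   0    0    0    2    0
   p1   0    1    0   -2    0
   p2  -3    0    0    0    0
   p3   0    0    0    0    1
   p4   0    4   -3    0   -1
   p5   1   -2    1    0    0

Candidate y = [2, 2, 1, 1, 1, 3]; check y·C column-wise:
  col α: 2·0 + 2·0 + 1·-3 + 1·0 + 1·0 + 3·1 = 0
  col β: 2·0 + 2·1 + 1·0 + 1·0 + 1·4 + 3·-2 = 0
  col γ: 2·0 + 2·0 + 1·0 + 1·0 + 1·-3 + 3·1 = 0
  col δ: 2·2 + 2·-2 + 1·0 + 1·0 + 1·0 + 3·0 = 0
  col ε: 2·0 + 2·0 + 1·0 + 1·1 + 1·-1 + 3·0 = 0

y = (p0:2, p1:2, p2:1, p3:1, p4:1, p5:3)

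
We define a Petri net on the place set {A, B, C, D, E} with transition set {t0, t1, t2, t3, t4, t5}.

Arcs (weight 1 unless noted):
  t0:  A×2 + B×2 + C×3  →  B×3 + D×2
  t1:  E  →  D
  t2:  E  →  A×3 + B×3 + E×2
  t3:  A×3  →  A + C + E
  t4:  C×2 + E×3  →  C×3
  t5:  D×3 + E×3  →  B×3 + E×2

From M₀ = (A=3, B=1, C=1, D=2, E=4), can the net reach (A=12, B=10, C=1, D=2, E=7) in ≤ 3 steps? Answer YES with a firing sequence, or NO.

step 1: fire t2:  (A=3, B=1, C=1, D=2, E=4) → (A=6, B=4, C=1, D=2, E=5)
step 2: fire t2:  (A=6, B=4, C=1, D=2, E=5) → (A=9, B=7, C=1, D=2, E=6)
step 3: fire t2:  (A=9, B=7, C=1, D=2, E=6) → (A=12, B=10, C=1, D=2, E=7)

YES — reachable via ⟨t2, t2, t2⟩ (3 firings)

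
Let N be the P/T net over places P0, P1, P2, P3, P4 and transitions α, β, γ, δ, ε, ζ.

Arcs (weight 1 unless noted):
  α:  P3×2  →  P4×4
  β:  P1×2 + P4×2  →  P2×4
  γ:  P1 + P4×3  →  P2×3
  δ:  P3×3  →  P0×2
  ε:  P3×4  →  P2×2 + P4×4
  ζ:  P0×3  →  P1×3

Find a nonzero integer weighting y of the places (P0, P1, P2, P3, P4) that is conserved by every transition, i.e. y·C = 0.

Incidence matrix C (rows=places, cols=transitions):
        α    β    γ    δ    ε    ζ
   P0   0    0    0    2    0   -3
   P1   0   -2   -1    0    0    3
   P2   0    4    3    0    2    0
   P3  -2    0    0   -3   -4    0
   P4   4   -2   -3    0    4    0

Candidate y = [3, 3, 2, 2, 1]; check y·C column-wise:
  col α: 3·0 + 3·0 + 2·0 + 2·-2 + 1·4 = 0
  col β: 3·0 + 3·-2 + 2·4 + 2·0 + 1·-2 = 0
  col γ: 3·0 + 3·-1 + 2·3 + 2·0 + 1·-3 = 0
  col δ: 3·2 + 3·0 + 2·0 + 2·-3 + 1·0 = 0
  col ε: 3·0 + 3·0 + 2·2 + 2·-4 + 1·4 = 0
  col ζ: 3·-3 + 3·3 + 2·0 + 2·0 + 1·0 = 0

y = (P0:3, P1:3, P2:2, P3:2, P4:1)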